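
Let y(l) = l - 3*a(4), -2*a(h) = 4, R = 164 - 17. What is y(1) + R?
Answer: 154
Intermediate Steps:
R = 147
a(h) = -2 (a(h) = -½*4 = -2)
y(l) = 6 + l (y(l) = l - 3*(-2) = l + 6 = 6 + l)
y(1) + R = (6 + 1) + 147 = 7 + 147 = 154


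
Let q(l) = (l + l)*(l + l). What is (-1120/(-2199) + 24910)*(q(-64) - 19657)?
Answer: -59763027110/733 ≈ -8.1532e+7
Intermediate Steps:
q(l) = 4*l² (q(l) = (2*l)*(2*l) = 4*l²)
(-1120/(-2199) + 24910)*(q(-64) - 19657) = (-1120/(-2199) + 24910)*(4*(-64)² - 19657) = (-1120*(-1/2199) + 24910)*(4*4096 - 19657) = (1120/2199 + 24910)*(16384 - 19657) = (54778210/2199)*(-3273) = -59763027110/733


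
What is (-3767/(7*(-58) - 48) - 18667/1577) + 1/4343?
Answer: -11005570879/3109405594 ≈ -3.5394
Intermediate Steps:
(-3767/(7*(-58) - 48) - 18667/1577) + 1/4343 = (-3767/(-406 - 48) - 18667*1/1577) + 1/4343 = (-3767/(-454) - 18667/1577) + 1/4343 = (-3767*(-1/454) - 18667/1577) + 1/4343 = (3767/454 - 18667/1577) + 1/4343 = -2534259/715958 + 1/4343 = -11005570879/3109405594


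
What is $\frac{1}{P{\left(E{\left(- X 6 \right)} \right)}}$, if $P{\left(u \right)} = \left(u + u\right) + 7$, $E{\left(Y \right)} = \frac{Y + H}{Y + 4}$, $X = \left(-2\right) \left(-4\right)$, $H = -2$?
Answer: $\frac{11}{102} \approx 0.10784$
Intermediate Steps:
$X = 8$
$E{\left(Y \right)} = \frac{-2 + Y}{4 + Y}$ ($E{\left(Y \right)} = \frac{Y - 2}{Y + 4} = \frac{-2 + Y}{4 + Y}$)
$P{\left(u \right)} = 7 + 2 u$ ($P{\left(u \right)} = 2 u + 7 = 7 + 2 u$)
$\frac{1}{P{\left(E{\left(- X 6 \right)} \right)}} = \frac{1}{7 + 2 \frac{-2 + \left(-1\right) 8 \cdot 6}{4 + \left(-1\right) 8 \cdot 6}} = \frac{1}{7 + 2 \frac{-2 - 48}{4 - 48}} = \frac{1}{7 + 2 \frac{1}{-44} \left(-50\right)} = \frac{1}{7 + 2 \left(\left(- \frac{1}{44}\right) \left(-50\right)\right)} = \frac{1}{7 + 2 \cdot \frac{25}{22}} = \frac{1}{7 + \frac{25}{11}} = \frac{1}{\frac{102}{11}} = \frac{11}{102}$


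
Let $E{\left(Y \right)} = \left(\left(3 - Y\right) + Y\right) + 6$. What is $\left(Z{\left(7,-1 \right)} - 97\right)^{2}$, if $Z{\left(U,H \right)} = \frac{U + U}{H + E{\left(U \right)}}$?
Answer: $\frac{145161}{16} \approx 9072.6$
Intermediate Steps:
$E{\left(Y \right)} = 9$ ($E{\left(Y \right)} = 3 + 6 = 9$)
$Z{\left(U,H \right)} = \frac{2 U}{9 + H}$ ($Z{\left(U,H \right)} = \frac{U + U}{H + 9} = \frac{2 U}{9 + H}$)
$\left(Z{\left(7,-1 \right)} - 97\right)^{2} = \left(2 \cdot 7 \frac{1}{9 - 1} - 97\right)^{2} = \left(2 \cdot 7 \cdot \frac{1}{8} - 97\right)^{2} = \left(\frac{7}{4} - 97\right)^{2} = \left(- \frac{381}{4}\right)^{2} = \frac{145161}{16}$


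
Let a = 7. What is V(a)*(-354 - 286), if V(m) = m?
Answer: -4480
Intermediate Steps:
V(a)*(-354 - 286) = 7*(-354 - 286) = 7*(-640) = -4480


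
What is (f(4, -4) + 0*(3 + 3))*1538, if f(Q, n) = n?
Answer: -6152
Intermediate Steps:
(f(4, -4) + 0*(3 + 3))*1538 = (-4 + 0*(3 + 3))*1538 = (-4 + 0*6)*1538 = (-4 + 0)*1538 = -4*1538 = -6152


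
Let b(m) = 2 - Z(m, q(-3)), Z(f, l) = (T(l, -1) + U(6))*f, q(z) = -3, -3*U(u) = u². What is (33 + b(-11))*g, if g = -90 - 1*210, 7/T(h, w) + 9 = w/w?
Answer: 63975/2 ≈ 31988.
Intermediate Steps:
T(h, w) = -7/8 (T(h, w) = 7/(-9 + w/w) = 7/(-9 + 1) = 7/(-8) = 7*(-⅛) = -7/8)
U(u) = -u²/3
Z(f, l) = -103*f/8 (Z(f, l) = (-7/8 - ⅓*6²)*f = (-7/8 - ⅓*36)*f = (-7/8 - 12)*f = -103*f/8)
b(m) = 2 + 103*m/8 (b(m) = 2 - (-103)*m/8 = 2 + 103*m/8)
g = -300 (g = -90 - 210 = -300)
(33 + b(-11))*g = (33 + (2 + (103/8)*(-11)))*(-300) = (33 + (2 - 1133/8))*(-300) = (33 - 1117/8)*(-300) = -853/8*(-300) = 63975/2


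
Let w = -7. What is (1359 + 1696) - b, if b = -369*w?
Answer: 472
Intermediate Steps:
b = 2583 (b = -369*(-7) = 2583)
(1359 + 1696) - b = (1359 + 1696) - 1*2583 = 3055 - 2583 = 472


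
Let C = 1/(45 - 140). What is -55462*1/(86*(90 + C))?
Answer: -2634445/367607 ≈ -7.1665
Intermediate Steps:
C = -1/95 (C = 1/(-95) = -1/95 ≈ -0.010526)
-55462*1/(86*(90 + C)) = -55462*1/(86*(90 - 1/95)) = -55462/((8549/95)*86) = -55462/735214/95 = -55462*95/735214 = -2634445/367607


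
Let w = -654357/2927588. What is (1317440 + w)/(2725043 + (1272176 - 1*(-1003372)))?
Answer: 3856920880363/14639670204508 ≈ 0.26346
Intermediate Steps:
w = -654357/2927588 (w = -654357*1/2927588 = -654357/2927588 ≈ -0.22351)
(1317440 + w)/(2725043 + (1272176 - 1*(-1003372))) = (1317440 - 654357/2927588)/(2725043 + (1272176 - 1*(-1003372))) = 3856920880363/(2927588*(2725043 + (1272176 + 1003372))) = 3856920880363/(2927588*(2725043 + 2275548)) = (3856920880363/2927588)/5000591 = (3856920880363/2927588)*(1/5000591) = 3856920880363/14639670204508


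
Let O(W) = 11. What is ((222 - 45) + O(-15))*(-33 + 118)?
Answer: 15980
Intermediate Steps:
((222 - 45) + O(-15))*(-33 + 118) = ((222 - 45) + 11)*(-33 + 118) = (177 + 11)*85 = 188*85 = 15980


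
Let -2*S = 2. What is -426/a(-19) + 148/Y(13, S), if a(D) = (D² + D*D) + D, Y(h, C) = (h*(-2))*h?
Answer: -124016/118807 ≈ -1.0438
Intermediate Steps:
S = -1 (S = -½*2 = -1)
Y(h, C) = -2*h² (Y(h, C) = (-2*h)*h = -2*h²)
a(D) = D + 2*D² (a(D) = (D² + D²) + D = 2*D² + D = D + 2*D²)
-426/a(-19) + 148/Y(13, S) = -426*(-1/(19*(1 + 2*(-19)))) + 148/((-2*13²)) = -426*(-1/(19*(1 - 38))) + 148/((-2*169)) = -426/((-19*(-37))) + 148/(-338) = -426/703 + 148*(-1/338) = -426*1/703 - 74/169 = -426/703 - 74/169 = -124016/118807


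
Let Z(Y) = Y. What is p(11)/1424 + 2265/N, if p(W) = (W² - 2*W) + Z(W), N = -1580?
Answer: -76289/56248 ≈ -1.3563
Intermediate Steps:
p(W) = W² - W (p(W) = (W² - 2*W) + W = W² - W)
p(11)/1424 + 2265/N = (11*(-1 + 11))/1424 + 2265/(-1580) = (11*10)*(1/1424) + 2265*(-1/1580) = 110*(1/1424) - 453/316 = 55/712 - 453/316 = -76289/56248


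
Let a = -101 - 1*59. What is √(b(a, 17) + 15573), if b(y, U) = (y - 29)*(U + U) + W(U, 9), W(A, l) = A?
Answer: 2*√2291 ≈ 95.729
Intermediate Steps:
a = -160 (a = -101 - 59 = -160)
b(y, U) = U + 2*U*(-29 + y) (b(y, U) = (y - 29)*(U + U) + U = (-29 + y)*(2*U) + U = 2*U*(-29 + y) + U = U + 2*U*(-29 + y))
√(b(a, 17) + 15573) = √(17*(-57 + 2*(-160)) + 15573) = √(17*(-57 - 320) + 15573) = √(17*(-377) + 15573) = √(-6409 + 15573) = √9164 = 2*√2291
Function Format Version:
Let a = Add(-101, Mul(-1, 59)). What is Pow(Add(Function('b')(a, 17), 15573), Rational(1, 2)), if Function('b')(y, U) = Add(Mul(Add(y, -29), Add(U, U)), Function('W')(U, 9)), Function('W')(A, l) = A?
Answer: Mul(2, Pow(2291, Rational(1, 2))) ≈ 95.729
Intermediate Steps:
a = -160 (a = Add(-101, -59) = -160)
Function('b')(y, U) = Add(U, Mul(2, U, Add(-29, y))) (Function('b')(y, U) = Add(Mul(Add(y, -29), Add(U, U)), U) = Add(Mul(Add(-29, y), Mul(2, U)), U) = Add(Mul(2, U, Add(-29, y)), U) = Add(U, Mul(2, U, Add(-29, y))))
Pow(Add(Function('b')(a, 17), 15573), Rational(1, 2)) = Pow(Add(Mul(17, Add(-57, Mul(2, -160))), 15573), Rational(1, 2)) = Pow(Add(Mul(17, Add(-57, -320)), 15573), Rational(1, 2)) = Pow(Add(Mul(17, -377), 15573), Rational(1, 2)) = Pow(Add(-6409, 15573), Rational(1, 2)) = Pow(9164, Rational(1, 2)) = Mul(2, Pow(2291, Rational(1, 2)))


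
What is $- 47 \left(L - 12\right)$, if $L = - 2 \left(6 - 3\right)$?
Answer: $846$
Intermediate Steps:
$L = -6$ ($L = \left(-2\right) 3 = -6$)
$- 47 \left(L - 12\right) = - 47 \left(-6 - 12\right) = \left(-47\right) \left(-18\right) = 846$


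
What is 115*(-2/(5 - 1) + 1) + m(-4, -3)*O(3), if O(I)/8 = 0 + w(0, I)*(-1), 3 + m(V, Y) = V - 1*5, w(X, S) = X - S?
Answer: -461/2 ≈ -230.50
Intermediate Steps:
m(V, Y) = -8 + V (m(V, Y) = -3 + (V - 1*5) = -3 + (V - 5) = -3 + (-5 + V) = -8 + V)
O(I) = 8*I (O(I) = 8*(0 + (0 - I)*(-1)) = 8*(0 - I*(-1)) = 8*(0 + I) = 8*I)
115*(-2/(5 - 1) + 1) + m(-4, -3)*O(3) = 115*(-2/(5 - 1) + 1) + (-8 - 4)*(8*3) = 115*(-2/4 + 1) - 12*24 = 115*(-2*1/4 + 1) - 288 = 115*(-1/2 + 1) - 288 = 115*(1/2) - 288 = 115/2 - 288 = -461/2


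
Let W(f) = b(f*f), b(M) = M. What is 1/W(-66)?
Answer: 1/4356 ≈ 0.00022957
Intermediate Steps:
W(f) = f² (W(f) = f*f = f²)
1/W(-66) = 1/((-66)²) = 1/4356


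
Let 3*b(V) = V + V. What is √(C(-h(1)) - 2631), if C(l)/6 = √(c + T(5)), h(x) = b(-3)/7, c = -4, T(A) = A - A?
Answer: √(-2631 + 12*I) ≈ 0.117 + 51.293*I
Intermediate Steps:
T(A) = 0
b(V) = 2*V/3 (b(V) = (V + V)/3 = (2*V)/3 = 2*V/3)
h(x) = -2/7 (h(x) = ((⅔)*(-3))/7 = -2*⅐ = -2/7)
C(l) = 12*I (C(l) = 6*√(-4 + 0) = 6*√(-4) = 6*(2*I) = 12*I)
√(C(-h(1)) - 2631) = √(12*I - 2631) = √(-2631 + 12*I)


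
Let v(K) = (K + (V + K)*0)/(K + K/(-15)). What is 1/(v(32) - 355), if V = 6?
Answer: -14/4955 ≈ -0.0028254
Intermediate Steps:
v(K) = 15/14 (v(K) = (K + (6 + K)*0)/(K + K/(-15)) = (K + 0)/(K + K*(-1/15)) = K/(K - K/15) = K/((14*K/15)) = K*(15/(14*K)) = 15/14)
1/(v(32) - 355) = 1/(15/14 - 355) = 1/(-4955/14) = -14/4955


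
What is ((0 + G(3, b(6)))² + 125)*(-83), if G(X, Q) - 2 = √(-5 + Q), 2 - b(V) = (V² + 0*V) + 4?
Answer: -7138 - 332*I*√43 ≈ -7138.0 - 2177.1*I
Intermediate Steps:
b(V) = -2 - V² (b(V) = 2 - ((V² + 0*V) + 4) = 2 - ((V² + 0) + 4) = 2 - (V² + 4) = 2 - (4 + V²) = 2 + (-4 - V²) = -2 - V²)
G(X, Q) = 2 + √(-5 + Q)
((0 + G(3, b(6)))² + 125)*(-83) = ((0 + (2 + √(-5 + (-2 - 1*6²))))² + 125)*(-83) = ((0 + (2 + √(-5 + (-2 - 1*36))))² + 125)*(-83) = ((0 + (2 + √(-5 + (-2 - 36))))² + 125)*(-83) = ((0 + (2 + √(-5 - 38)))² + 125)*(-83) = ((0 + (2 + √(-43)))² + 125)*(-83) = ((0 + (2 + I*√43))² + 125)*(-83) = ((2 + I*√43)² + 125)*(-83) = (125 + (2 + I*√43)²)*(-83) = -10375 - 83*(2 + I*√43)²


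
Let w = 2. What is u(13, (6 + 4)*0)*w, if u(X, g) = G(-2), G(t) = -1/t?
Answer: 1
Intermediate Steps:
u(X, g) = ½ (u(X, g) = -1/(-2) = -1*(-½) = ½)
u(13, (6 + 4)*0)*w = (½)*2 = 1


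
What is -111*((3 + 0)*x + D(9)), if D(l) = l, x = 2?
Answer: -1665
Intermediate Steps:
-111*((3 + 0)*x + D(9)) = -111*((3 + 0)*2 + 9) = -111*(3*2 + 9) = -111*(6 + 9) = -111*15 = -1665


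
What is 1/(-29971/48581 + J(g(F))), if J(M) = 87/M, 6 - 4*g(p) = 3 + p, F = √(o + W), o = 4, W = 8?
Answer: 822775540379/94258775248511 - 547546346152*√3/94258775248511 ≈ -0.0013325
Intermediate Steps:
F = 2*√3 (F = √(4 + 8) = √12 = 2*√3 ≈ 3.4641)
g(p) = ¾ - p/4 (g(p) = 3/2 - (3 + p)/4 = 3/2 + (-¾ - p/4) = ¾ - p/4)
1/(-29971/48581 + J(g(F))) = 1/(-29971/48581 + 87/(¾ - √3/2))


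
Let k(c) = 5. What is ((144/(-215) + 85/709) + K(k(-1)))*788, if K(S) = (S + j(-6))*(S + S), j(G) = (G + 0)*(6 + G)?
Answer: 5939888052/152435 ≈ 38967.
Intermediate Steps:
j(G) = G*(6 + G)
K(S) = 2*S**2 (K(S) = (S - 6*(6 - 6))*(S + S) = (S - 6*0)*(2*S) = (S + 0)*(2*S) = S*(2*S) = 2*S**2)
((144/(-215) + 85/709) + K(k(-1)))*788 = ((144/(-215) + 85/709) + 2*5**2)*788 = ((144*(-1/215) + 85*(1/709)) + 2*25)*788 = ((-144/215 + 85/709) + 50)*788 = (-83821/152435 + 50)*788 = (7537929/152435)*788 = 5939888052/152435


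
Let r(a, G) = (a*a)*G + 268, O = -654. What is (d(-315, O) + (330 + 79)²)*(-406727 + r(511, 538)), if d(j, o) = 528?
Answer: 23506120713951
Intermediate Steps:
r(a, G) = 268 + G*a² (r(a, G) = a²*G + 268 = G*a² + 268 = 268 + G*a²)
(d(-315, O) + (330 + 79)²)*(-406727 + r(511, 538)) = (528 + (330 + 79)²)*(-406727 + (268 + 538*511²)) = (528 + 409²)*(-406727 + (268 + 538*261121)) = (528 + 167281)*(-406727 + (268 + 140483098)) = 167809*(-406727 + 140483366) = 167809*140076639 = 23506120713951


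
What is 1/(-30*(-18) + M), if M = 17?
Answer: 1/557 ≈ 0.0017953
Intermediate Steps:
1/(-30*(-18) + M) = 1/(-30*(-18) + 17) = 1/(540 + 17) = 1/557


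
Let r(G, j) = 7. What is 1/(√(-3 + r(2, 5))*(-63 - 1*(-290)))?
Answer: 1/454 ≈ 0.0022026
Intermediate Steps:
1/(√(-3 + r(2, 5))*(-63 - 1*(-290))) = 1/(√(-3 + 7)*(-63 - 1*(-290))) = 1/(√4*(-63 + 290)) = 1/(2*227) = 1/454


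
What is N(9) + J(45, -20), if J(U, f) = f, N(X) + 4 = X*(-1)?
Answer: -33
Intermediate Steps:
N(X) = -4 - X (N(X) = -4 + X*(-1) = -4 - X)
N(9) + J(45, -20) = (-4 - 1*9) - 20 = (-4 - 9) - 20 = -13 - 20 = -33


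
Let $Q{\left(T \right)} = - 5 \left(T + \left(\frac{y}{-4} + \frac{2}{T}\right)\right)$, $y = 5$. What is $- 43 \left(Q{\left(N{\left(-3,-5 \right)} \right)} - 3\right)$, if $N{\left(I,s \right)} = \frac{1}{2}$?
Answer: $\frac{3311}{4} \approx 827.75$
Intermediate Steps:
$N{\left(I,s \right)} = \frac{1}{2}$
$Q{\left(T \right)} = \frac{25}{4} - \frac{10}{T} - 5 T$ ($Q{\left(T \right)} = - 5 \left(T + \left(\frac{5}{-4} + \frac{2}{T}\right)\right) = - 5 \left(T + \left(5 \left(- \frac{1}{4}\right) + \frac{2}{T}\right)\right) = - 5 \left(T - \left(\frac{5}{4} - \frac{2}{T}\right)\right) = - 5 \left(- \frac{5}{4} + T + \frac{2}{T}\right) = \frac{25}{4} - \frac{10}{T} - 5 T$)
$- 43 \left(Q{\left(N{\left(-3,-5 \right)} \right)} - 3\right) = - 43 \left(\left(\frac{25}{4} - 10 \frac{1}{\frac{1}{2}} - \frac{5}{2}\right) - 3\right) = - 43 \left(\left(\frac{25}{4} - 20 - \frac{5}{2}\right) - 3\right) = - 43 \left(- \frac{65}{4} - 3\right) = \left(-43\right) \left(- \frac{77}{4}\right) = \frac{3311}{4}$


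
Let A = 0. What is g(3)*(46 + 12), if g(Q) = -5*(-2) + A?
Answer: 580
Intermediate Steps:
g(Q) = 10 (g(Q) = -5*(-2) + 0 = 10 + 0 = 10)
g(3)*(46 + 12) = 10*(46 + 12) = 10*58 = 580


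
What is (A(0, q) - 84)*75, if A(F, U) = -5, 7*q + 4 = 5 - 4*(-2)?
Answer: -6675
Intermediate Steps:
q = 9/7 (q = -4/7 + (5 - 4*(-2))/7 = -4/7 + (5 + 8)/7 = -4/7 + (1/7)*13 = -4/7 + 13/7 = 9/7 ≈ 1.2857)
(A(0, q) - 84)*75 = (-5 - 84)*75 = -89*75 = -6675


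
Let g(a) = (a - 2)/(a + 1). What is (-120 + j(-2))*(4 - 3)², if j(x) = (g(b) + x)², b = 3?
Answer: -1871/16 ≈ -116.94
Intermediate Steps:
g(a) = (-2 + a)/(1 + a)
j(x) = (¼ + x)² (j(x) = ((-2 + 3)/(1 + 3) + x)² = (1/4 + x)² = ((¼)*1 + x)² = (¼ + x)²)
(-120 + j(-2))*(4 - 3)² = (-120 + (1 + 4*(-2))²/16)*(4 - 3)² = (-120 + (1 - 8)²/16)*1² = (-120 + (1/16)*(-7)²)*1 = (-120 + (1/16)*49)*1 = (-120 + 49/16)*1 = -1871/16*1 = -1871/16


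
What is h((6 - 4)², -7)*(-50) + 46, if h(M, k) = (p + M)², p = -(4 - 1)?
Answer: -4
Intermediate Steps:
p = -3 (p = -1*3 = -3)
h(M, k) = (-3 + M)²
h((6 - 4)², -7)*(-50) + 46 = (-3 + (6 - 4)²)²*(-50) + 46 = (-3 + 2²)²*(-50) + 46 = (-3 + 4)²*(-50) + 46 = 1²*(-50) + 46 = 1*(-50) + 46 = -50 + 46 = -4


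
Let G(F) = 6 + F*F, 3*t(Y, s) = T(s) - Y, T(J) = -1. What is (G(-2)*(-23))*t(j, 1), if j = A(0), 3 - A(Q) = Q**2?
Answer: 920/3 ≈ 306.67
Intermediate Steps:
A(Q) = 3 - Q**2
j = 3 (j = 3 - 1*0**2 = 3 - 1*0 = 3 + 0 = 3)
t(Y, s) = -1/3 - Y/3 (t(Y, s) = (-1 - Y)/3 = -1/3 - Y/3)
G(F) = 6 + F**2
(G(-2)*(-23))*t(j, 1) = ((6 + (-2)**2)*(-23))*(-1/3 - 1/3*3) = ((6 + 4)*(-23))*(-1/3 - 1) = (10*(-23))*(-4/3) = -230*(-4/3) = 920/3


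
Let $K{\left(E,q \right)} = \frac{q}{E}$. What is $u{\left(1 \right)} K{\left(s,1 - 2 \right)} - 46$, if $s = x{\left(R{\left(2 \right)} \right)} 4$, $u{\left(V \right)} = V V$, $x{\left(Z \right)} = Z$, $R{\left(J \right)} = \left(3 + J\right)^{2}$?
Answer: $- \frac{4601}{100} \approx -46.01$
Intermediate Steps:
$u{\left(V \right)} = V^{2}$
$s = 100$ ($s = \left(3 + 2\right)^{2} \cdot 4 = 5^{2} \cdot 4 = 25 \cdot 4 = 100$)
$u{\left(1 \right)} K{\left(s,1 - 2 \right)} - 46 = 1^{2} \frac{1 - 2}{100} - 46 = 1 \left(1 - 2\right) \frac{1}{100} - 46 = 1 \left(\left(-1\right) \frac{1}{100}\right) - 46 = 1 \left(- \frac{1}{100}\right) - 46 = - \frac{1}{100} - 46 = - \frac{4601}{100}$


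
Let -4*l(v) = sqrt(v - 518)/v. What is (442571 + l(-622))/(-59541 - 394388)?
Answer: -442571/453929 - I*sqrt(285)/564687676 ≈ -0.97498 - 2.9896e-8*I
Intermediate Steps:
l(v) = -sqrt(-518 + v)/(4*v) (l(v) = -sqrt(v - 518)/(4*v) = -sqrt(-518 + v)/(4*v))
(442571 + l(-622))/(-59541 - 394388) = (442571 - 1/4*sqrt(-518 - 622)/(-622))/(-59541 - 394388) = (442571 - 1/4*(-1/622)*sqrt(-1140))/(-453929) = (442571 - 1/4*(-1/622)*2*I*sqrt(285))*(-1/453929) = (442571 + I*sqrt(285)/1244)*(-1/453929) = -442571/453929 - I*sqrt(285)/564687676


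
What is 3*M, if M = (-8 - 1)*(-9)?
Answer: 243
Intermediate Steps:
M = 81 (M = -9*(-9) = 81)
3*M = 3*81 = 243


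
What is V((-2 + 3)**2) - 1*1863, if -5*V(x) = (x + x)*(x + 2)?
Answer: -9321/5 ≈ -1864.2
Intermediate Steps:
V(x) = -2*x*(2 + x)/5 (V(x) = -(x + x)*(x + 2)/5 = -2*x*(2 + x)/5)
V((-2 + 3)**2) - 1*1863 = -2*(-2 + 3)**2*(2 + (-2 + 3)**2)/5 - 1*1863 = -2/5*1**2*(2 + 1**2) - 1863 = -2/5*1*(2 + 1) - 1863 = -2/5*1*3 - 1863 = -6/5 - 1863 = -9321/5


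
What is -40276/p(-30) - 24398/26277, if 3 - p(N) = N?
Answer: -117681954/96349 ≈ -1221.4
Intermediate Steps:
p(N) = 3 - N
-40276/p(-30) - 24398/26277 = -40276/(3 - 1*(-30)) - 24398/26277 = -40276/(3 + 30) - 24398*1/26277 = -40276/33 - 24398/26277 = -117681954/96349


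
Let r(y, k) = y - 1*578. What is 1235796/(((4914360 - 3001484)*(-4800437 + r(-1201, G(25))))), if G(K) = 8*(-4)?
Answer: -308949/2296510933304 ≈ -1.3453e-7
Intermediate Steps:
G(K) = -32
r(y, k) = -578 + y (r(y, k) = y - 578 = -578 + y)
1235796/(((4914360 - 3001484)*(-4800437 + r(-1201, G(25))))) = 1235796/(((4914360 - 3001484)*(-4800437 + (-578 - 1201)))) = 1235796/((1912876*(-4800437 - 1779))) = 1235796/((1912876*(-4802216))) = 1235796/(-9186043733216) = 1235796*(-1/9186043733216) = -308949/2296510933304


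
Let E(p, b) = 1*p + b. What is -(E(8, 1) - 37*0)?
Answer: -9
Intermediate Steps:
E(p, b) = b + p (E(p, b) = p + b = b + p)
-(E(8, 1) - 37*0) = -((1 + 8) - 37*0) = -(9 + 0) = -1*9 = -9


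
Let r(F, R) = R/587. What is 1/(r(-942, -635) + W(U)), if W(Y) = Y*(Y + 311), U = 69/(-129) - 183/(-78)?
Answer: 733705388/414913285285 ≈ 0.0017683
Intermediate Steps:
r(F, R) = R/587 (r(F, R) = R*(1/587) = R/587)
U = 2025/1118 (U = 69*(-1/129) - 183*(-1/78) = -23/43 + 61/26 = 2025/1118 ≈ 1.8113)
W(Y) = Y*(311 + Y)
1/(r(-942, -635) + W(U)) = 1/((1/587)*(-635) + 2025*(311 + 2025/1118)/1118) = 1/(-635/587 + (2025/1118)*(349723/1118)) = 1/(-635/587 + 708189075/1249924) = 1/(414913285285/733705388) = 733705388/414913285285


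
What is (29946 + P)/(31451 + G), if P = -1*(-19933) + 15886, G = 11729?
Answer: 13153/8636 ≈ 1.5230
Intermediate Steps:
P = 35819 (P = 19933 + 15886 = 35819)
(29946 + P)/(31451 + G) = (29946 + 35819)/(31451 + 11729) = 65765/43180 = 65765*(1/43180) = 13153/8636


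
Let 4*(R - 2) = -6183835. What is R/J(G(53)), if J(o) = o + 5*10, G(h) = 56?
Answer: -6183827/424 ≈ -14585.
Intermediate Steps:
R = -6183827/4 (R = 2 + (¼)*(-6183835) = 2 - 6183835/4 = -6183827/4 ≈ -1.5460e+6)
J(o) = 50 + o (J(o) = o + 50 = 50 + o)
R/J(G(53)) = -6183827/(4*(50 + 56)) = -6183827/4/106 = -6183827/4*1/106 = -6183827/424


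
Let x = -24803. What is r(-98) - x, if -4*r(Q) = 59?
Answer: 99153/4 ≈ 24788.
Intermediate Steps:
r(Q) = -59/4 (r(Q) = -¼*59 = -59/4)
r(-98) - x = -59/4 - 1*(-24803) = -59/4 + 24803 = 99153/4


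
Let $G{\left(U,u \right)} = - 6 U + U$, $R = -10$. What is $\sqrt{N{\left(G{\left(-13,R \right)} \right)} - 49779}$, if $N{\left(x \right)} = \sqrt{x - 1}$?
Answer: $i \sqrt{49771} \approx 223.09 i$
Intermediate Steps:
$G{\left(U,u \right)} = - 5 U$
$N{\left(x \right)} = \sqrt{-1 + x}$
$\sqrt{N{\left(G{\left(-13,R \right)} \right)} - 49779} = \sqrt{\sqrt{-1 - -65} - 49779} = \sqrt{\sqrt{-1 + 65} - 49779} = \sqrt{\sqrt{64} - 49779} = \sqrt{8 - 49779} = \sqrt{-49771} = i \sqrt{49771}$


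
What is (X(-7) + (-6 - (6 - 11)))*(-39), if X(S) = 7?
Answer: -234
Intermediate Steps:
(X(-7) + (-6 - (6 - 11)))*(-39) = (7 + (-6 - (6 - 11)))*(-39) = (7 + (-6 - 1*(-5)))*(-39) = (7 + (-6 + 5))*(-39) = (7 - 1)*(-39) = 6*(-39) = -234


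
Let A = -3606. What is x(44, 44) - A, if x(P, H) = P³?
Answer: 88790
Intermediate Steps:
x(44, 44) - A = 44³ - 1*(-3606) = 85184 + 3606 = 88790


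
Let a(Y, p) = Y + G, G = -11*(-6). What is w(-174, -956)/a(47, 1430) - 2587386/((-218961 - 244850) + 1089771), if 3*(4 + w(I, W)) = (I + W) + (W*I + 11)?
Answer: 17089934271/35366740 ≈ 483.22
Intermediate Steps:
G = 66
a(Y, p) = 66 + Y (a(Y, p) = Y + 66 = 66 + Y)
w(I, W) = -1/3 + I/3 + W/3 + I*W/3 (w(I, W) = -4 + ((I + W) + (W*I + 11))/3 = -4 + ((I + W) + (I*W + 11))/3 = -4 + ((I + W) + (11 + I*W))/3 = -4 + (11 + I + W + I*W)/3 = -4 + (11/3 + I/3 + W/3 + I*W/3) = -1/3 + I/3 + W/3 + I*W/3)
w(-174, -956)/a(47, 1430) - 2587386/((-218961 - 244850) + 1089771) = (-1/3 + (1/3)*(-174) + (1/3)*(-956) + (1/3)*(-174)*(-956))/(66 + 47) - 2587386/((-218961 - 244850) + 1089771) = (-1/3 - 58 - 956/3 + 55448)/113 - 2587386/(-463811 + 1089771) = 55071*(1/113) - 2587386/625960 = 55071/113 - 2587386*1/625960 = 55071/113 - 1293693/312980 = 17089934271/35366740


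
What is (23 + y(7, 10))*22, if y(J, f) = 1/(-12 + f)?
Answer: 495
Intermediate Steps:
(23 + y(7, 10))*22 = (23 + 1/(-12 + 10))*22 = (23 + 1/(-2))*22 = (23 - ½)*22 = (45/2)*22 = 495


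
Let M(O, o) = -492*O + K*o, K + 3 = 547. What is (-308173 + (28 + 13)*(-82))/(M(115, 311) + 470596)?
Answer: -6923/12960 ≈ -0.53418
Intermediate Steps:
K = 544 (K = -3 + 547 = 544)
M(O, o) = -492*O + 544*o
(-308173 + (28 + 13)*(-82))/(M(115, 311) + 470596) = (-308173 + (28 + 13)*(-82))/((-492*115 + 544*311) + 470596) = (-308173 + 41*(-82))/((-56580 + 169184) + 470596) = (-308173 - 3362)/(112604 + 470596) = -311535/583200 = -311535*1/583200 = -6923/12960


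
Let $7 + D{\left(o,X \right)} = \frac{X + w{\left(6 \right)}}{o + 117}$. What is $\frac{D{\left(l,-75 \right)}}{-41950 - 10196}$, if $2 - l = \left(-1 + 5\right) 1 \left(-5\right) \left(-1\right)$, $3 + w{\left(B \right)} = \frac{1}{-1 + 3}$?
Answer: $\frac{1541}{10324908} \approx 0.00014925$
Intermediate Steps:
$w{\left(B \right)} = - \frac{5}{2}$ ($w{\left(B \right)} = -3 + \frac{1}{-1 + 3} = -3 + \frac{1}{2} = - \frac{5}{2}$)
$l = -18$ ($l = 2 - \left(-1 + 5\right) 1 \left(-5\right) \left(-1\right) = 2 - 4 \cdot 1 \left(-5\right) \left(-1\right) = 2 - 4 \left(-5\right) \left(-1\right) = 2 - \left(-20\right) \left(-1\right) = 2 - 20 = -18$)
$D{\left(o,X \right)} = -7 + \frac{- \frac{5}{2} + X}{117 + o}$ ($D{\left(o,X \right)} = -7 + \frac{X - \frac{5}{2}}{o + 117} = -7 + \frac{- \frac{5}{2} + X}{117 + o}$)
$\frac{D{\left(l,-75 \right)}}{-41950 - 10196} = \frac{\frac{1}{117 - 18} \left(- \frac{1643}{2} - 75 - -126\right)}{-41950 - 10196} = \frac{\frac{1}{99} \left(- \frac{1643}{2} - 75 + 126\right)}{-52146} = \frac{1}{99} \left(- \frac{1541}{2}\right) \left(- \frac{1}{52146}\right) = \left(- \frac{1541}{198}\right) \left(- \frac{1}{52146}\right) = \frac{1541}{10324908}$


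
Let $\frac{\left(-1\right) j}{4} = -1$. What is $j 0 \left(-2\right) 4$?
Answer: $0$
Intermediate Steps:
$j = 4$ ($j = \left(-4\right) \left(-1\right) = 4$)
$j 0 \left(-2\right) 4 = 4 \cdot 0 \left(-2\right) 4 = 0 \left(-2\right) 4 = 0 \cdot 4 = 0$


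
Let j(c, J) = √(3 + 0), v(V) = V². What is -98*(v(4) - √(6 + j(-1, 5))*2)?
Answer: -1568 + 196*√(6 + √3) ≈ -1023.0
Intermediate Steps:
j(c, J) = √3
-98*(v(4) - √(6 + j(-1, 5))*2) = -98*(4² - √(6 + √3)*2) = -98*(16 - 2*√(6 + √3)) = -1568 + 196*√(6 + √3)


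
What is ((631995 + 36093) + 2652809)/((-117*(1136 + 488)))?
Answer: -3320897/190008 ≈ -17.478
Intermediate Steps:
((631995 + 36093) + 2652809)/((-117*(1136 + 488))) = (668088 + 2652809)/((-117*1624)) = 3320897/(-190008) = 3320897*(-1/190008) = -3320897/190008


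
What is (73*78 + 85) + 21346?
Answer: 27125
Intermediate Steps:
(73*78 + 85) + 21346 = (5694 + 85) + 21346 = 5779 + 21346 = 27125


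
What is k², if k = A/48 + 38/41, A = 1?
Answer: 3478225/3873024 ≈ 0.89806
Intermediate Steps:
k = 1865/1968 (k = 1/48 + 38/41 = 1865/1968 ≈ 0.94766)
k² = (1865/1968)² = 3478225/3873024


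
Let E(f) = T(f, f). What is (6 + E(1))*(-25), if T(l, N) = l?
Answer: -175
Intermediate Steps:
E(f) = f
(6 + E(1))*(-25) = (6 + 1)*(-25) = 7*(-25) = -175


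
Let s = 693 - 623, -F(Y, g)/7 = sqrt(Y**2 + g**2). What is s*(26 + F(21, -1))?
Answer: 1820 - 490*sqrt(442) ≈ -8481.7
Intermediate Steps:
F(Y, g) = -7*sqrt(Y**2 + g**2)
s = 70
s*(26 + F(21, -1)) = 70*(26 - 7*sqrt(21**2 + (-1)**2)) = 70*(26 - 7*sqrt(441 + 1)) = 70*(26 - 7*sqrt(442)) = 1820 - 490*sqrt(442)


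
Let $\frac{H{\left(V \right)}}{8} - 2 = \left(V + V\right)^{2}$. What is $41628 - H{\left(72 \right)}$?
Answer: $-124276$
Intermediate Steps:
$H{\left(V \right)} = 16 + 32 V^{2}$ ($H{\left(V \right)} = 16 + 8 \left(V + V\right)^{2} = 16 + 8 \left(2 V\right)^{2} = 16 + 8 \cdot 4 V^{2} = 16 + 32 V^{2}$)
$41628 - H{\left(72 \right)} = 41628 - \left(16 + 32 \cdot 72^{2}\right) = 41628 - \left(16 + 32 \cdot 5184\right) = 41628 - \left(16 + 165888\right) = 41628 - 165904 = -124276$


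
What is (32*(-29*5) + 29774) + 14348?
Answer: 39482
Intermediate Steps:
(32*(-29*5) + 29774) + 14348 = (32*(-145) + 29774) + 14348 = (-4640 + 29774) + 14348 = 25134 + 14348 = 39482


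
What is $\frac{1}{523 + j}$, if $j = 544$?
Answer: $\frac{1}{1067} \approx 0.00093721$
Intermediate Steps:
$\frac{1}{523 + j} = \frac{1}{523 + 544} = \frac{1}{1067}$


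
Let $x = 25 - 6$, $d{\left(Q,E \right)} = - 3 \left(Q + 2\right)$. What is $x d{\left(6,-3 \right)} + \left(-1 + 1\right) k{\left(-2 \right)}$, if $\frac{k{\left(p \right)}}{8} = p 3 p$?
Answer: $-456$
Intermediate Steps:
$k{\left(p \right)} = 24 p^{2}$ ($k{\left(p \right)} = 8 p 3 p = 8 \cdot 3 p p = 8 \cdot 3 p^{2} = 24 p^{2}$)
$d{\left(Q,E \right)} = -6 - 3 Q$ ($d{\left(Q,E \right)} = - 3 \left(2 + Q\right) = -6 - 3 Q$)
$x = 19$
$x d{\left(6,-3 \right)} + \left(-1 + 1\right) k{\left(-2 \right)} = 19 \left(-6 - 18\right) + \left(-1 + 1\right) 24 \left(-2\right)^{2} = 19 \left(-6 - 18\right) + 0 \cdot 24 \cdot 4 = 19 \left(-24\right) + 0 \cdot 96 = -456 + 0 = -456$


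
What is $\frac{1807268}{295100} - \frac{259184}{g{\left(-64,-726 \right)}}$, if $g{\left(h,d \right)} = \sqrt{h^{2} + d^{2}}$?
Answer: $\frac{451817}{73775} - \frac{1336 \sqrt{97}}{37} \approx -349.5$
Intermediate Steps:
$g{\left(h,d \right)} = \sqrt{d^{2} + h^{2}}$
$\frac{1807268}{295100} - \frac{259184}{g{\left(-64,-726 \right)}} = \frac{1807268}{295100} - \frac{259184}{\sqrt{\left(-726\right)^{2} + \left(-64\right)^{2}}} = 1807268 \cdot \frac{1}{295100} - \frac{259184}{\sqrt{527076 + 4096}} = \frac{451817}{73775} - \frac{259184}{\sqrt{531172}} = \frac{451817}{73775} - \frac{259184}{74 \sqrt{97}} = \frac{451817}{73775} - 259184 \frac{\sqrt{97}}{7178} = \frac{451817}{73775} - \frac{1336 \sqrt{97}}{37}$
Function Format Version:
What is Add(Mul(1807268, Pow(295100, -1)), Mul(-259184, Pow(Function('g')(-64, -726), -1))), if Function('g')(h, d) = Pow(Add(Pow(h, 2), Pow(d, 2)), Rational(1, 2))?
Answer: Add(Rational(451817, 73775), Mul(Rational(-1336, 37), Pow(97, Rational(1, 2)))) ≈ -349.50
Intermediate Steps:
Function('g')(h, d) = Pow(Add(Pow(d, 2), Pow(h, 2)), Rational(1, 2))
Add(Mul(1807268, Pow(295100, -1)), Mul(-259184, Pow(Function('g')(-64, -726), -1))) = Add(Mul(1807268, Pow(295100, -1)), Mul(-259184, Pow(Pow(Add(Pow(-726, 2), Pow(-64, 2)), Rational(1, 2)), -1))) = Add(Mul(1807268, Rational(1, 295100)), Mul(-259184, Pow(Pow(Add(527076, 4096), Rational(1, 2)), -1))) = Add(Rational(451817, 73775), Mul(-259184, Pow(Pow(531172, Rational(1, 2)), -1))) = Add(Rational(451817, 73775), Mul(-259184, Pow(Mul(74, Pow(97, Rational(1, 2))), -1))) = Add(Rational(451817, 73775), Mul(-259184, Mul(Rational(1, 7178), Pow(97, Rational(1, 2))))) = Add(Rational(451817, 73775), Mul(Rational(-1336, 37), Pow(97, Rational(1, 2))))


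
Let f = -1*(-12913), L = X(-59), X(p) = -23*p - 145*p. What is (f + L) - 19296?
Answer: 3529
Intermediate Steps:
X(p) = -168*p
L = 9912 (L = -168*(-59) = 9912)
f = 12913
(f + L) - 19296 = (12913 + 9912) - 19296 = 22825 - 19296 = 3529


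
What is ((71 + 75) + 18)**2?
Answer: 26896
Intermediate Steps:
((71 + 75) + 18)**2 = (146 + 18)**2 = 164**2 = 26896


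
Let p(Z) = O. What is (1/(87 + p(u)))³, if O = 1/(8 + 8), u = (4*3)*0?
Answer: 4096/2703045457 ≈ 1.5153e-6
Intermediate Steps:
u = 0 (u = 12*0 = 0)
O = 1/16 ≈ 0.062500
p(Z) = 1/16
(1/(87 + p(u)))³ = (1/(87 + 1/16))³ = (1/(1393/16))³ = (16/1393)³ = 4096/2703045457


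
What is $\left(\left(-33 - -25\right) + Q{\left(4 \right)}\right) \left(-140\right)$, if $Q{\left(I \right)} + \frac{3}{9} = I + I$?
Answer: $\frac{140}{3} \approx 46.667$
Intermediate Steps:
$Q{\left(I \right)} = - \frac{1}{3} + 2 I$ ($Q{\left(I \right)} = - \frac{1}{3} + \left(I + I\right) = - \frac{1}{3} + 2 I$)
$\left(\left(-33 - -25\right) + Q{\left(4 \right)}\right) \left(-140\right) = \left(\left(-33 - -25\right) + \left(- \frac{1}{3} + 2 \cdot 4\right)\right) \left(-140\right) = \left(\left(-33 + 25\right) + \left(- \frac{1}{3} + 8\right)\right) \left(-140\right) = \left(-8 + \frac{23}{3}\right) \left(-140\right) = \left(- \frac{1}{3}\right) \left(-140\right) = \frac{140}{3}$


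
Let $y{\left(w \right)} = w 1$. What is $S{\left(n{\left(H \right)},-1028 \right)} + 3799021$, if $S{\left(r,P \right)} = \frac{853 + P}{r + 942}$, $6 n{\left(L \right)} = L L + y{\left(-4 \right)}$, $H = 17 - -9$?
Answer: $\frac{4004167959}{1054} \approx 3.799 \cdot 10^{6}$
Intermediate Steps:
$y{\left(w \right)} = w$
$H = 26$ ($H = 17 + 9 = 26$)
$n{\left(L \right)} = - \frac{2}{3} + \frac{L^{2}}{6}$ ($n{\left(L \right)} = \frac{L L - 4}{6} = \frac{L^{2} - 4}{6} = \frac{-4 + L^{2}}{6} = - \frac{2}{3} + \frac{L^{2}}{6}$)
$S{\left(r,P \right)} = \frac{853 + P}{942 + r}$
$S{\left(n{\left(H \right)},-1028 \right)} + 3799021 = \frac{853 - 1028}{942 - \left(\frac{2}{3} - \frac{26^{2}}{6}\right)} + 3799021 = \frac{1}{942 + \left(- \frac{2}{3} + \frac{1}{6} \cdot 676\right)} \left(-175\right) + 3799021 = \frac{1}{942 + \left(- \frac{2}{3} + \frac{338}{3}\right)} \left(-175\right) + 3799021 = \frac{1}{942 + 112} \left(-175\right) + 3799021 = \frac{1}{1054} \left(-175\right) + 3799021 = - \frac{175}{1054} + 3799021 = \frac{4004167959}{1054}$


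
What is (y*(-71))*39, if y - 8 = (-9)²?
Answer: -246441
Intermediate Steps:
y = 89 (y = 8 + (-9)² = 8 + 81 = 89)
(y*(-71))*39 = (89*(-71))*39 = -6319*39 = -246441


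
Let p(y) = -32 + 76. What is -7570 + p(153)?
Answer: -7526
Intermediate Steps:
p(y) = 44
-7570 + p(153) = -7570 + 44 = -7526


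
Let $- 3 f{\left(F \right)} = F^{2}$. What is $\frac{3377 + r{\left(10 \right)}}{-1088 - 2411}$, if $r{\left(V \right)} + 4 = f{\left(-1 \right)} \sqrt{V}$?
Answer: $- \frac{3373}{3499} + \frac{\sqrt{10}}{10497} \approx -0.96369$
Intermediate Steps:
$f{\left(F \right)} = - \frac{F^{2}}{3}$
$r{\left(V \right)} = -4 - \frac{\sqrt{V}}{3}$ ($r{\left(V \right)} = -4 + - \frac{\left(-1\right)^{2}}{3} \sqrt{V} = -4 + \left(- \frac{1}{3}\right) 1 \sqrt{V} = -4 - \frac{\sqrt{V}}{3}$)
$\frac{3377 + r{\left(10 \right)}}{-1088 - 2411} = \frac{3377 - \left(4 + \frac{\sqrt{10}}{3}\right)}{-1088 - 2411} = \frac{3373 - \frac{\sqrt{10}}{3}}{-3499} = \left(3373 - \frac{\sqrt{10}}{3}\right) \left(- \frac{1}{3499}\right) = - \frac{3373}{3499} + \frac{\sqrt{10}}{10497}$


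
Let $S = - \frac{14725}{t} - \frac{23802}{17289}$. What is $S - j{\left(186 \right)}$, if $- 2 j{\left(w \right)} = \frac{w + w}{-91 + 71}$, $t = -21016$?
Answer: $- \frac{6041261017}{605576040} \approx -9.9761$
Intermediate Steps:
$j{\left(w \right)} = \frac{w}{20}$ ($j{\left(w \right)} = - \frac{\left(w + w\right) \frac{1}{-91 + 71}}{2} = - \frac{2 w \frac{1}{-20}}{2} = - \frac{2 w \left(- \frac{1}{20}\right)}{2} = - \frac{\left(- \frac{1}{10}\right) w}{2} = \frac{w}{20}$)
$S = - \frac{81880769}{121115208}$ ($S = - \frac{14725}{-21016} - \frac{23802}{17289} = \left(-14725\right) \left(- \frac{1}{21016}\right) - \frac{7934}{5763} = \frac{14725}{21016} - \frac{7934}{5763} = - \frac{81880769}{121115208} \approx -0.67606$)
$S - j{\left(186 \right)} = - \frac{81880769}{121115208} - \frac{1}{20} \cdot 186 = - \frac{81880769}{121115208} - \frac{93}{10} = - \frac{6041261017}{605576040}$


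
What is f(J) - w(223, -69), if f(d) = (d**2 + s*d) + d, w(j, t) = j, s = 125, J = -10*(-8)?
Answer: 16257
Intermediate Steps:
J = 80
f(d) = d**2 + 126*d (f(d) = (d**2 + 125*d) + d = d**2 + 126*d)
f(J) - w(223, -69) = 80*(126 + 80) - 1*223 = 80*206 - 223 = 16480 - 223 = 16257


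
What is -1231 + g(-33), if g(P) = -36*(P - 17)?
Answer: 569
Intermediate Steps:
g(P) = 612 - 36*P (g(P) = -36*(-17 + P) = 612 - 36*P)
-1231 + g(-33) = -1231 + (612 - 36*(-33)) = -1231 + (612 + 1188) = -1231 + 1800 = 569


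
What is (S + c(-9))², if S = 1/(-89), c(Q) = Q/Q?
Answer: 7744/7921 ≈ 0.97765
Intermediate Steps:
c(Q) = 1
S = -1/89 ≈ -0.011236
(S + c(-9))² = (-1/89 + 1)² = (88/89)² = 7744/7921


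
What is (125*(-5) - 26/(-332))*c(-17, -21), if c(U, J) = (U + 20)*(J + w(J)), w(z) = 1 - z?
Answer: -311211/166 ≈ -1874.8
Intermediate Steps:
c(U, J) = 20 + U (c(U, J) = (U + 20)*(J + (1 - J)) = (20 + U)*1 = 20 + U)
(125*(-5) - 26/(-332))*c(-17, -21) = (125*(-5) - 26/(-332))*(20 - 17) = (-625 - 26*(-1/332))*3 = (-625 + 13/166)*3 = -103737/166*3 = -311211/166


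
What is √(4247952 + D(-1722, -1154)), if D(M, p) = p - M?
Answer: 2*√1062130 ≈ 2061.2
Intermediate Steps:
√(4247952 + D(-1722, -1154)) = √(4247952 + (-1154 - 1*(-1722))) = √(4247952 + (-1154 + 1722)) = √(4247952 + 568) = √4248520 = 2*√1062130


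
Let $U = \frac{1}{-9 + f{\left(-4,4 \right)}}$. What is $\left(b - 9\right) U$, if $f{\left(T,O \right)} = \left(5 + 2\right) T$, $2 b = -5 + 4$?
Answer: $\frac{19}{74} \approx 0.25676$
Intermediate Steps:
$b = - \frac{1}{2}$ ($b = \frac{-5 + 4}{2} = \frac{1}{2} \left(-1\right) = - \frac{1}{2} \approx -0.5$)
$f{\left(T,O \right)} = 7 T$
$U = - \frac{1}{37}$ ($U = \frac{1}{-9 + 7 \left(-4\right)} = \frac{1}{-9 - 28} = \frac{1}{-37} = - \frac{1}{37} \approx -0.027027$)
$\left(b - 9\right) U = \left(- \frac{1}{2} - 9\right) \left(- \frac{1}{37}\right) = \left(- \frac{19}{2}\right) \left(- \frac{1}{37}\right) = \frac{19}{74}$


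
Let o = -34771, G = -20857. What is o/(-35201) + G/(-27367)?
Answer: 1685765214/963345767 ≈ 1.7499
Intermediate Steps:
o/(-35201) + G/(-27367) = -34771/(-35201) - 20857/(-27367) = -34771*(-1/35201) - 20857*(-1/27367) = 34771/35201 + 20857/27367 = 1685765214/963345767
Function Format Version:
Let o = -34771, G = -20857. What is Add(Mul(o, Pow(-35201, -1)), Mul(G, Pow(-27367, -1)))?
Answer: Rational(1685765214, 963345767) ≈ 1.7499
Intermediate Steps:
Add(Mul(o, Pow(-35201, -1)), Mul(G, Pow(-27367, -1))) = Add(Mul(-34771, Pow(-35201, -1)), Mul(-20857, Pow(-27367, -1))) = Add(Mul(-34771, Rational(-1, 35201)), Mul(-20857, Rational(-1, 27367))) = Add(Rational(34771, 35201), Rational(20857, 27367)) = Rational(1685765214, 963345767)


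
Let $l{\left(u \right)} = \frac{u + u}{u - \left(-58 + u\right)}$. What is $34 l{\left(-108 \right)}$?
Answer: $- \frac{3672}{29} \approx -126.62$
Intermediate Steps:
$l{\left(u \right)} = \frac{u}{29}$ ($l{\left(u \right)} = \frac{2 u}{58} = 2 u \frac{1}{58} = \frac{u}{29}$)
$34 l{\left(-108 \right)} = 34 \cdot \frac{1}{29} \left(-108\right) = 34 \left(- \frac{108}{29}\right) = - \frac{3672}{29}$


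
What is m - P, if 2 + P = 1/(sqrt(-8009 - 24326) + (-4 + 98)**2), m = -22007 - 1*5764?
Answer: (-27769*sqrt(32335) + 245366885*I)/(sqrt(32335) - 8836*I) ≈ -27769.0 + 2.3842e-6*I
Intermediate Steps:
m = -27771 (m = -22007 - 5764 = -27771)
P = -2 + 1/(8836 + I*sqrt(32335)) (P = -2 + 1/(sqrt(-8009 - 24326) + (-4 + 98)**2) = -2 + 1/(sqrt(-32335) + 94**2) = -2 + 1/(I*sqrt(32335) + 8836) = -2 + 1/(8836 + I*sqrt(32335)) ≈ -1.9999 - 2.3022e-6*I)
m - P = -27771 - (-2*sqrt(32335) + 17671*I)/(sqrt(32335) - 8836*I)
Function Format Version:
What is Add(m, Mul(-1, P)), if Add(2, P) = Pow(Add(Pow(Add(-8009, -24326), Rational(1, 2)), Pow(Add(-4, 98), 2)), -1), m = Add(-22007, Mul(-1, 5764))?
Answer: Mul(Pow(Add(Pow(32335, Rational(1, 2)), Mul(-8836, I)), -1), Add(Mul(-27769, Pow(32335, Rational(1, 2))), Mul(245366885, I))) ≈ Add(-27769., Mul(2.3842e-6, I))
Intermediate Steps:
m = -27771 (m = Add(-22007, -5764) = -27771)
P = Add(-2, Pow(Add(8836, Mul(I, Pow(32335, Rational(1, 2)))), -1)) (P = Add(-2, Pow(Add(Pow(Add(-8009, -24326), Rational(1, 2)), Pow(Add(-4, 98), 2)), -1)) = Add(-2, Pow(Add(Pow(-32335, Rational(1, 2)), Pow(94, 2)), -1)) = Add(-2, Pow(Add(Mul(I, Pow(32335, Rational(1, 2))), 8836), -1)) = Add(-2, Pow(Add(8836, Mul(I, Pow(32335, Rational(1, 2)))), -1)) ≈ Add(-1.9999, Mul(-2.3022e-6, I)))
Add(m, Mul(-1, P)) = Add(-27771, Mul(-1, Mul(Pow(Add(Pow(32335, Rational(1, 2)), Mul(-8836, I)), -1), Add(Mul(-2, Pow(32335, Rational(1, 2))), Mul(17671, I))))) = Add(-27771, Mul(-1, Pow(Add(Pow(32335, Rational(1, 2)), Mul(-8836, I)), -1), Add(Mul(-2, Pow(32335, Rational(1, 2))), Mul(17671, I))))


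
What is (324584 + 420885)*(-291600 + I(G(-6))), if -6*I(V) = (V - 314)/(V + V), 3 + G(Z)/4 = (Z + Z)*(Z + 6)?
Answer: -15651392260247/72 ≈ -2.1738e+11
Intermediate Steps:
G(Z) = -12 + 8*Z*(6 + Z) (G(Z) = -12 + 4*((Z + Z)*(Z + 6)) = -12 + 4*((2*Z)*(6 + Z)) = -12 + 4*(2*Z*(6 + Z)) = -12 + 8*Z*(6 + Z))
I(V) = -(-314 + V)/(12*V) (I(V) = -(V - 314)/(6*(V + V)) = -(-314 + V)/(6*(2*V)) = -(-314 + V)*1/(2*V)/6 = -(-314 + V)/(12*V))
(324584 + 420885)*(-291600 + I(G(-6))) = (324584 + 420885)*(-291600 + (314 - (-12 + 8*(-6)**2 + 48*(-6)))/(12*(-12 + 8*(-6)**2 + 48*(-6)))) = 745469*(-291600 + (314 - (-12 + 8*36 - 288))/(12*(-12 + 8*36 - 288))) = 745469*(-291600 + (314 - (-12 + 288 - 288))/(12*(-12 + 288 - 288))) = 745469*(-291600 + (1/12)*(314 - 1*(-12))/(-12)) = 745469*(-291600 + (1/12)*(-1/12)*(314 + 12)) = 745469*(-291600 + (1/12)*(-1/12)*326) = 745469*(-291600 - 163/72) = 745469*(-20995363/72) = -15651392260247/72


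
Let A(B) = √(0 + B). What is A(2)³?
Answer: 2*√2 ≈ 2.8284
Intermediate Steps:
A(B) = √B
A(2)³ = (√2)³ = 2*√2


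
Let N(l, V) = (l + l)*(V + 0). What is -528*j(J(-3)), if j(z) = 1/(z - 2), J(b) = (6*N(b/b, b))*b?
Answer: -264/53 ≈ -4.9811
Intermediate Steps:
N(l, V) = 2*V*l (N(l, V) = (2*l)*V = 2*V*l)
J(b) = 12*b**2 (J(b) = (6*(2*b*(b/b)))*b = (6*(2*b*1))*b = (6*(2*b))*b = (12*b)*b = 12*b**2)
j(z) = 1/(-2 + z)
-528*j(J(-3)) = -528/(-2 + 12*(-3)**2) = -528/(-2 + 12*9) = -528/(-2 + 108) = -528/106 = -528*1/106 = -264/53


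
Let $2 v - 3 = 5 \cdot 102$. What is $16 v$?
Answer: $4104$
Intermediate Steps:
$v = \frac{513}{2}$ ($v = \frac{3}{2} + \frac{5 \cdot 102}{2} = \frac{3}{2} + \frac{1}{2} \cdot 510 = \frac{3}{2} + 255 = \frac{513}{2} \approx 256.5$)
$16 v = 16 \cdot \frac{513}{2} = 4104$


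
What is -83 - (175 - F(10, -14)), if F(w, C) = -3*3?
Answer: -267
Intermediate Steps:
F(w, C) = -9
-83 - (175 - F(10, -14)) = -83 - (175 - 1*(-9)) = -83 - (175 + 9) = -83 - 1*184 = -83 - 184 = -267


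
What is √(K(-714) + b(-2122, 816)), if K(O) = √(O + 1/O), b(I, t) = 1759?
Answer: √(896731164 + 714*I*√363995058)/714 ≈ 41.942 + 0.31855*I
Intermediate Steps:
√(K(-714) + b(-2122, 816)) = √(√(-714 + 1/(-714)) + 1759) = √(√(-714 - 1/714) + 1759) = √(√(-509797/714) + 1759) = √(I*√363995058/714 + 1759) = √(1759 + I*√363995058/714)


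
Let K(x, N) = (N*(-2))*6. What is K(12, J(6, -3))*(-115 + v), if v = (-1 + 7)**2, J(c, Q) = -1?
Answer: -948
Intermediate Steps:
v = 36 (v = 6**2 = 36)
K(x, N) = -12*N (K(x, N) = -2*N*6 = -12*N)
K(12, J(6, -3))*(-115 + v) = (-12*(-1))*(-115 + 36) = 12*(-79) = -948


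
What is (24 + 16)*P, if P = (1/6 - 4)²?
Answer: 5290/9 ≈ 587.78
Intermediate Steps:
P = 529/36 (P = (⅙ - 4)² = (-23/6)² = 529/36 ≈ 14.694)
(24 + 16)*P = (24 + 16)*(529/36) = 40*(529/36) = 5290/9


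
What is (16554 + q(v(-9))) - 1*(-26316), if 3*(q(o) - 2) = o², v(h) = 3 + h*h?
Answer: 45224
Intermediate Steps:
v(h) = 3 + h²
q(o) = 2 + o²/3
(16554 + q(v(-9))) - 1*(-26316) = (16554 + (2 + (3 + (-9)²)²/3)) - 1*(-26316) = (16554 + (2 + (3 + 81)²/3)) + 26316 = (16554 + (2 + (⅓)*84²)) + 26316 = (16554 + (2 + (⅓)*7056)) + 26316 = (16554 + (2 + 2352)) + 26316 = (16554 + 2354) + 26316 = 18908 + 26316 = 45224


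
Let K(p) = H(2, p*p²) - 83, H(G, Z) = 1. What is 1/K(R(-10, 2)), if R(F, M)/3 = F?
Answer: -1/82 ≈ -0.012195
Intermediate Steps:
R(F, M) = 3*F
K(p) = -82 (K(p) = 1 - 83 = -82)
1/K(R(-10, 2)) = 1/(-82) = -1/82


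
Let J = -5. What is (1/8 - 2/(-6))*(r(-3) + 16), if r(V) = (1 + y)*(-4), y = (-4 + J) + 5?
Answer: 77/6 ≈ 12.833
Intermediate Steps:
y = -4 (y = (-4 - 5) + 5 = -9 + 5 = -4)
r(V) = 12 (r(V) = (1 - 4)*(-4) = -3*(-4) = 12)
(1/8 - 2/(-6))*(r(-3) + 16) = (1/8 - 2/(-6))*(12 + 16) = (1*(⅛) - 2*(-⅙))*28 = (⅛ + ⅓)*28 = (11/24)*28 = 77/6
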